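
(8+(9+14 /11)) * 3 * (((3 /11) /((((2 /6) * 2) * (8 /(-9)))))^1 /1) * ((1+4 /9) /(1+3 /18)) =-211653/6776 = -31.24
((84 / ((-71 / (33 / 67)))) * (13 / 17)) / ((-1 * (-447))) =-12012/12049481 = 0.00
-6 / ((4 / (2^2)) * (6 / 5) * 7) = -5/7 = -0.71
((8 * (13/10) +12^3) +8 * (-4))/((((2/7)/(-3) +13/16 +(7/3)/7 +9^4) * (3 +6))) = 318528/11024245 = 0.03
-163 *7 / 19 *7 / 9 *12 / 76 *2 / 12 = -7987/6498 = -1.23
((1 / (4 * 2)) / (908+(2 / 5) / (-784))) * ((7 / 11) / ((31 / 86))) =147490/606870539 = 0.00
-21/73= -0.29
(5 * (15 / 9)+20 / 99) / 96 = 845/9504 = 0.09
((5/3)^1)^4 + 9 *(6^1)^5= 5669329/81 = 69991.72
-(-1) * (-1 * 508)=-508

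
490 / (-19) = -490/19 = -25.79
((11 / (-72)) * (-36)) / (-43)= -11/86 = -0.13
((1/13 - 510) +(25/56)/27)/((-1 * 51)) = 10022723/1002456 = 10.00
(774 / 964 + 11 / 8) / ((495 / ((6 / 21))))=4199/3340260 = 0.00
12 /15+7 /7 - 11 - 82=-456/5 = -91.20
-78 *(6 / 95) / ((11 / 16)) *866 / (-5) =6484608/5225 = 1241.07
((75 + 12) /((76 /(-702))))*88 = -1343628/19 = -70717.26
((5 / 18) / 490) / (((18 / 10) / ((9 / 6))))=5/10584 = 0.00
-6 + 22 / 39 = -212/39 = -5.44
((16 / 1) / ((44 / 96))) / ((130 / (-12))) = -2304/715 = -3.22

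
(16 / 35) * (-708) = -11328/35 = -323.66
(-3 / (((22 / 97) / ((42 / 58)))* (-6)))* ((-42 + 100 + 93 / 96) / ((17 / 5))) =1130535/40832 = 27.69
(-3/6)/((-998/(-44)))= -11/499 = -0.02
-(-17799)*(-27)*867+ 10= -416656781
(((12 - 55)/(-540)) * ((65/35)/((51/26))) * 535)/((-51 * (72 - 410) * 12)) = 4601/23596272 = 0.00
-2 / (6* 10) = -1/30 = -0.03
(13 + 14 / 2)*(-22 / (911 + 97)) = -55/126 = -0.44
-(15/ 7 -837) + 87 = 6453/7 = 921.86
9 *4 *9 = 324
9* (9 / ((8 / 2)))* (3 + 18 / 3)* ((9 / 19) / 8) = 6561/608 = 10.79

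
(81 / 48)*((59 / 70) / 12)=531/4480 = 0.12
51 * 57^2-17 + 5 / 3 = 497051/3 = 165683.67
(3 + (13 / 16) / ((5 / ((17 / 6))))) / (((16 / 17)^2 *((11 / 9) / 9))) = 1178253/40960 = 28.77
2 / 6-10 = -29/3 = -9.67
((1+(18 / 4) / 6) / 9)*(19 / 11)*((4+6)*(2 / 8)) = 665/792 = 0.84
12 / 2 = 6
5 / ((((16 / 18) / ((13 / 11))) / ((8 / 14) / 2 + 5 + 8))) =54405/616 = 88.32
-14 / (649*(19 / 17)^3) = -68782/4451491 = -0.02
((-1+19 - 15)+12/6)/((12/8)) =10/3 = 3.33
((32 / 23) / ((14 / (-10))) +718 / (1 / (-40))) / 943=-4624080/151823 = -30.46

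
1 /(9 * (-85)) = -1/765 = 0.00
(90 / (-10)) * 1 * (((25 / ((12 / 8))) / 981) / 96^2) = -25/1506816 = 0.00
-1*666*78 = -51948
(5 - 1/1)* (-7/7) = -4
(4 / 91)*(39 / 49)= 12/343 = 0.03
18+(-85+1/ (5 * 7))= -66.97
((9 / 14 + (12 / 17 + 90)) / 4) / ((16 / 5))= 108705/15232 = 7.14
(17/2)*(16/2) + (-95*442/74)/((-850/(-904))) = -99064/185 = -535.48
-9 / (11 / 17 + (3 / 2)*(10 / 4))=-612/299 = -2.05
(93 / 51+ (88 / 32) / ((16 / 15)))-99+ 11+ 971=887.40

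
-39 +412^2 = 169705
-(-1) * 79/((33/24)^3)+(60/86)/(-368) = 320004611/10530872 = 30.39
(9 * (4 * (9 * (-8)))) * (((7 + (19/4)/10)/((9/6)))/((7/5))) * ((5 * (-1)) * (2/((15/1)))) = 43056/7 = 6150.86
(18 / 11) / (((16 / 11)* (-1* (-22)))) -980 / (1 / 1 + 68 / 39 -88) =193047/16720 = 11.55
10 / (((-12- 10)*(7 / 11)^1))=-5/7 = -0.71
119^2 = 14161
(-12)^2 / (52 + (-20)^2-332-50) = 72/35 = 2.06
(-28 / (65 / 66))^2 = 3415104/4225 = 808.31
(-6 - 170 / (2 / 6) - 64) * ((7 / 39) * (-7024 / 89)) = 28517440/3471 = 8215.91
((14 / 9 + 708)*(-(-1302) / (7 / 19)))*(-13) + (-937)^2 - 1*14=-95161339/3 = -31720446.33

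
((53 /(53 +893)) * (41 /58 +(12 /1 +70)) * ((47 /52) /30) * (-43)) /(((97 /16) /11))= -306393/28130 = -10.89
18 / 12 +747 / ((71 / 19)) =28599/142 = 201.40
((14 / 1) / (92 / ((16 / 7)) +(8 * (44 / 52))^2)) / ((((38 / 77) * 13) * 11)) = 2548/1105515 = 0.00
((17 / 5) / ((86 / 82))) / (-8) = -697/1720 = -0.41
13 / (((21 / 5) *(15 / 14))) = 26/9 = 2.89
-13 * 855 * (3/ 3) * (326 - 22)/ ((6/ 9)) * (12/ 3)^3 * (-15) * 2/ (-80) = -121642560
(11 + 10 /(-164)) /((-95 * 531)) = -299/1378830 = 0.00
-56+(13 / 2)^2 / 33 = -7223/132 = -54.72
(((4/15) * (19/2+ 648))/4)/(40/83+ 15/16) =30.88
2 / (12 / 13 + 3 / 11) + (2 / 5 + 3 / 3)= 2627/855 = 3.07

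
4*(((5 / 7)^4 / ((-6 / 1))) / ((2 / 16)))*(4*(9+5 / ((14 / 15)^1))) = -1340000/16807 = -79.73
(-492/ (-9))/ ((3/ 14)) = 2296/9 = 255.11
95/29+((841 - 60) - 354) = 12478/29 = 430.28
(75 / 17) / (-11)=-75/187 = -0.40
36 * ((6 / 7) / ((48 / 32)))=20.57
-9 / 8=-1.12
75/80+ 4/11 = 229/176 = 1.30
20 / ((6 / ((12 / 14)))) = 20/7 = 2.86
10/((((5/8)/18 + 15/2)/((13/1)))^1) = 3744/217 = 17.25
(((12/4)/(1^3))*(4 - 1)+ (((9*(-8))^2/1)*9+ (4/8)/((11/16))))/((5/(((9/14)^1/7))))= 4619907/5390 = 857.13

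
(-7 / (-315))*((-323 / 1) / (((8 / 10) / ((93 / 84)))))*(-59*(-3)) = -590767/336 = -1758.24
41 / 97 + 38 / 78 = 3442/3783 = 0.91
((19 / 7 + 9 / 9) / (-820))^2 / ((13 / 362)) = 2353/4118450 = 0.00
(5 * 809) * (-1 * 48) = -194160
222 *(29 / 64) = 3219/32 = 100.59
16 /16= 1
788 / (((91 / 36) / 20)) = 567360/91 = 6234.73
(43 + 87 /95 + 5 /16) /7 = 67227/10640 = 6.32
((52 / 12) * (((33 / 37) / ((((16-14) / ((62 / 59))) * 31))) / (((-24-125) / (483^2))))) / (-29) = 33360327/9432743 = 3.54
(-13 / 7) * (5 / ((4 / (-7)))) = 65/4 = 16.25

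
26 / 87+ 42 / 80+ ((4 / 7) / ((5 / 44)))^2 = 22261711/852600 = 26.11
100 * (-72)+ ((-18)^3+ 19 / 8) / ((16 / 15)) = -1621155/128 = -12665.27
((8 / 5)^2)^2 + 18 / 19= 89074/11875 = 7.50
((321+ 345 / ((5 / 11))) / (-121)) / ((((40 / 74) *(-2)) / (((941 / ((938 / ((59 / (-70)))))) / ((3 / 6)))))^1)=-55463481/3972430 = -13.96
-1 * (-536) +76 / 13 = 541.85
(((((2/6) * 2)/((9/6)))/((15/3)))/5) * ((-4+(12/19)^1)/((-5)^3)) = 256/534375 = 0.00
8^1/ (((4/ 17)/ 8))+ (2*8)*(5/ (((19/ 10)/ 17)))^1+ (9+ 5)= 19034/19 = 1001.79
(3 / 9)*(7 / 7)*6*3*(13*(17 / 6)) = 221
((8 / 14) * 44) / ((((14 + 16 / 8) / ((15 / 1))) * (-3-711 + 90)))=-55/1456 = -0.04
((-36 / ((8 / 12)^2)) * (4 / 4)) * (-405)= 32805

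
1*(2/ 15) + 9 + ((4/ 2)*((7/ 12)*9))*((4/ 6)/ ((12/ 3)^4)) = 35177/3840 = 9.16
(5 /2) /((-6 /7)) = -35/12 = -2.92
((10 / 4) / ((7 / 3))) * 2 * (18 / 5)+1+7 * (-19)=-870/7 = -124.29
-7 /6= -1.17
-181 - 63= -244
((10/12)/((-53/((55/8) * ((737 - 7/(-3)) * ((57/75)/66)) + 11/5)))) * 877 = -19173851/22896 = -837.43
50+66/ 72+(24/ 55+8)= 39173/660 = 59.35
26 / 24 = 13/12 = 1.08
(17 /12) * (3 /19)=17/76 = 0.22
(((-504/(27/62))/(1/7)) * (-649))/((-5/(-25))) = 78866480/3 = 26288826.67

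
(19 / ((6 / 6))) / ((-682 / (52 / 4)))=-247/682 = -0.36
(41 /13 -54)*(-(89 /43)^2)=5235781/24037 = 217.82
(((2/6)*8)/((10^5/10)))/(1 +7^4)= 1/9007500 = 0.00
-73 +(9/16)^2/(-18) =-37385/512 = -73.02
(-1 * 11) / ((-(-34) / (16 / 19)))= -88/323 = -0.27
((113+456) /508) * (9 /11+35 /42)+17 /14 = 719135/234696 = 3.06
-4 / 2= -2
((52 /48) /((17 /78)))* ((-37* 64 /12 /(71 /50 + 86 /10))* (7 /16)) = -1094275/25551 = -42.83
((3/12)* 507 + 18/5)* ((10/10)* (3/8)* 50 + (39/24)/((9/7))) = 1252229/480 = 2608.81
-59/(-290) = 59/290 = 0.20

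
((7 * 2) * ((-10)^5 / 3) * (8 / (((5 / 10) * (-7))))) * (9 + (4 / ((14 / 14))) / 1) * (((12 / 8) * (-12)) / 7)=-249600000/7 = -35657142.86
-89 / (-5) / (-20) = -89/100 = -0.89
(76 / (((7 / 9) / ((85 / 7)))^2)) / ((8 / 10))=55596375/2401 = 23155.51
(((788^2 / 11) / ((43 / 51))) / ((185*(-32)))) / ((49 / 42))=-5937777/612535 = -9.69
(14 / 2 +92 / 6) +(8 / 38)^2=24235/1083 = 22.38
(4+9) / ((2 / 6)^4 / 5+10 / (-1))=-5265/4049 = -1.30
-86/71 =-1.21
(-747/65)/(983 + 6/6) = -0.01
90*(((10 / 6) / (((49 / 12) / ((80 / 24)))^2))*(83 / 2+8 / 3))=10600000/2401 = 4414.83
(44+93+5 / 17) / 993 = 778/5627 = 0.14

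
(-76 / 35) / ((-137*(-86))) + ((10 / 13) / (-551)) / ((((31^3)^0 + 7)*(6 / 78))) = -1114677/454431740 = 0.00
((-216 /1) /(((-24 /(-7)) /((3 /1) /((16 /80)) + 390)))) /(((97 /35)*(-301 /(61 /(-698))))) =-7782075/2911358 = -2.67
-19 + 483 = 464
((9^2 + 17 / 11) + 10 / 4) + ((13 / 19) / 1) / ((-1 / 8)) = 33261/418 = 79.57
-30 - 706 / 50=-1103/25 = -44.12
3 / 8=0.38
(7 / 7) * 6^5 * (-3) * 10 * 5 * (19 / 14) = -11080800/7 = -1582971.43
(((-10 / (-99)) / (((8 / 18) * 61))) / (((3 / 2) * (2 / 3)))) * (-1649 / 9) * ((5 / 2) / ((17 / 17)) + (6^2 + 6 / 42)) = -4460545/169092 = -26.38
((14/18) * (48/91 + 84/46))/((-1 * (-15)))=1642/13455 = 0.12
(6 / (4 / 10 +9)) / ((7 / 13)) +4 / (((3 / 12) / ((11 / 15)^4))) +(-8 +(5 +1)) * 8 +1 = -153020401/16655625 = -9.19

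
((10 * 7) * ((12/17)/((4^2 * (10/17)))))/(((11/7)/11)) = 147/4 = 36.75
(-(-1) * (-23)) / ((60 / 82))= -943/30 = -31.43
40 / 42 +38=38.95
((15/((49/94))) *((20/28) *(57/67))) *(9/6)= 602775/22981 = 26.23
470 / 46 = 235/23 = 10.22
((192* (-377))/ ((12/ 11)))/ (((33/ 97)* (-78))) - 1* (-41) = 22873/9 = 2541.44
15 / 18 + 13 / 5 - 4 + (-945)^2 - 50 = 26789233/30 = 892974.43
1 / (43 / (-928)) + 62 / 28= -11659/602 = -19.37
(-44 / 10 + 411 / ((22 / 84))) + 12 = 86728/55 = 1576.87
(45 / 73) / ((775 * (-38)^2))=9/16338860 = 0.00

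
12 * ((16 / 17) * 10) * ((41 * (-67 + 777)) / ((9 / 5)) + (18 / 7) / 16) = 652070480/357 = 1826527.96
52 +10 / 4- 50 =9/2 = 4.50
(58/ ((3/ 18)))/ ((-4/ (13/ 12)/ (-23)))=8671/4 = 2167.75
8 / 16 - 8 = -15/2 = -7.50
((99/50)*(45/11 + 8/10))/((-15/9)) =-7263/1250 = -5.81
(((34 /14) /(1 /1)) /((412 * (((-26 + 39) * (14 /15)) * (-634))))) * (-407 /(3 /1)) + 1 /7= 47574451/332778992 = 0.14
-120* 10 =-1200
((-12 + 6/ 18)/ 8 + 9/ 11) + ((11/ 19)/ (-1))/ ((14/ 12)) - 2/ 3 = -21103/11704 = -1.80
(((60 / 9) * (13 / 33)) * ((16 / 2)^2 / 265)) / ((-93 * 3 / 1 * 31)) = -3328/45381303 = 0.00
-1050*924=-970200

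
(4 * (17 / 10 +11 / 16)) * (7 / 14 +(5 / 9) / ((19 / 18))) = 7449/760 = 9.80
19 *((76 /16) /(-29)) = -3.11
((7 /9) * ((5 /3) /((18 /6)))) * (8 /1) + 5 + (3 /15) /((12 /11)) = 13997/1620 = 8.64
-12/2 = -6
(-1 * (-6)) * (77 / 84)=11/2 = 5.50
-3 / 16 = -0.19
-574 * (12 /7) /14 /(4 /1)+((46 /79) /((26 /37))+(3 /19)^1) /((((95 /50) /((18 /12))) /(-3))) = -51665631/2595229 = -19.91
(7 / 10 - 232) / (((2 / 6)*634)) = -6939/6340 = -1.09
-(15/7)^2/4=-1.15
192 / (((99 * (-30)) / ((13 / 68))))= -104/8415 = -0.01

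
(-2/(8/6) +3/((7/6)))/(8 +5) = 15/182 = 0.08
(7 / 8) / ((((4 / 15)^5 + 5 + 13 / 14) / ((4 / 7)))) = 5315625/63042461 = 0.08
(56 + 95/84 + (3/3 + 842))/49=75611/4116 = 18.37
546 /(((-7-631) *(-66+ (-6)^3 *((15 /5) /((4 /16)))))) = 91/282634 = 0.00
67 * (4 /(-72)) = -3.72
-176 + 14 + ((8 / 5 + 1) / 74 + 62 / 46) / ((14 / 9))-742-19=-109860299/119140 = -922.11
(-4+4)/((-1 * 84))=0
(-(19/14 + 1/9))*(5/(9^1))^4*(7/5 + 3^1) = -254375/413343 = -0.62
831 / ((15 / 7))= 1939/5 = 387.80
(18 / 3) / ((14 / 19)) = 57/7 = 8.14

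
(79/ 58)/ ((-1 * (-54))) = 79/3132 = 0.03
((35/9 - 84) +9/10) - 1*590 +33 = -57259/90 = -636.21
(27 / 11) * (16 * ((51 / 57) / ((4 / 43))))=78948/209 = 377.74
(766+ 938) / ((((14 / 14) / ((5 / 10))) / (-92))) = -78384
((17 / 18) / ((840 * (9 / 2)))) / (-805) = -17/54772200 = 0.00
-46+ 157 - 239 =-128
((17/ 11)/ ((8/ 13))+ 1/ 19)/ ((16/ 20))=21435/6688 = 3.20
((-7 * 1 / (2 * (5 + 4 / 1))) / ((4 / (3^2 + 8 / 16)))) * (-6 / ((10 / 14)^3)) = 45619/3000 = 15.21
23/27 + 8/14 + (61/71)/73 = 1405756/979587 = 1.44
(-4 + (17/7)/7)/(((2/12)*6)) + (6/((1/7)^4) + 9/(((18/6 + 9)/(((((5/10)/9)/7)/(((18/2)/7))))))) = 152434489/10584 = 14402.35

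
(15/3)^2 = 25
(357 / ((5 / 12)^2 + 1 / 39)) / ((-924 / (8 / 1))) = -63648/4103 = -15.51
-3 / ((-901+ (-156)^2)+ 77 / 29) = -29/226564 = 0.00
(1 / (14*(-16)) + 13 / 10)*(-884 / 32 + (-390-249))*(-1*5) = 7738183/1792 = 4318.18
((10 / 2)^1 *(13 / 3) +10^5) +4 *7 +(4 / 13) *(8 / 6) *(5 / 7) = 27313639/273 = 100049.96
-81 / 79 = -1.03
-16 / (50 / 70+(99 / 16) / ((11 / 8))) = -224/73 = -3.07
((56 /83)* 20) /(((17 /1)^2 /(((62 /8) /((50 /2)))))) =1736/119935 = 0.01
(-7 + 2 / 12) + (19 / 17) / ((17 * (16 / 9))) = -6.80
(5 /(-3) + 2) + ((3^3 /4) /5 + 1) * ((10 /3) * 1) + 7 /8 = 217/24 = 9.04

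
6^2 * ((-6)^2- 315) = -10044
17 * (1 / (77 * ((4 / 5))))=85/308 = 0.28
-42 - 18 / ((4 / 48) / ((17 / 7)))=-3966/7 = -566.57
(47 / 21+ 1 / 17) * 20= 16400/357 = 45.94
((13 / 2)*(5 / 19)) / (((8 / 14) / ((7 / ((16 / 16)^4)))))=3185/152 = 20.95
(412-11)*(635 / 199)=254635/199 = 1279.57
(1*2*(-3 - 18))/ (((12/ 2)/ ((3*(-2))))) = 42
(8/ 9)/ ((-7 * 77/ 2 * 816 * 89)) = -1/22018689 = 0.00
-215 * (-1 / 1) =215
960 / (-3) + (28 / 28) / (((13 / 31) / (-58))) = -5958/13 = -458.31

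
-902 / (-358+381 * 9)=-902/3071 = -0.29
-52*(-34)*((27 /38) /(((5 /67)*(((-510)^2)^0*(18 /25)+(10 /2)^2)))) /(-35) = -1599156/85519 = -18.70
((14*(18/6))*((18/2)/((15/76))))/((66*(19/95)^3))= 39900/11 = 3627.27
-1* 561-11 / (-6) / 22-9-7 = -6923/12 = -576.92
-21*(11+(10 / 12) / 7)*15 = -7005/2 = -3502.50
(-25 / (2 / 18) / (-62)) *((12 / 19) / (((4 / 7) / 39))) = 184275/1178 = 156.43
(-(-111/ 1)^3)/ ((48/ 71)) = 32367267/16 = 2022954.19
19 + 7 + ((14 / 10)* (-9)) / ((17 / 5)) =22.29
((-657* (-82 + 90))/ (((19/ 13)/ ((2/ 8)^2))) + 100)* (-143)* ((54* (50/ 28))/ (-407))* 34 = -707238675/4921 = -143718.49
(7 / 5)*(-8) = -56/5 = -11.20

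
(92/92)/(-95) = -1/95 = -0.01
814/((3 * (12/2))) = 407/9 = 45.22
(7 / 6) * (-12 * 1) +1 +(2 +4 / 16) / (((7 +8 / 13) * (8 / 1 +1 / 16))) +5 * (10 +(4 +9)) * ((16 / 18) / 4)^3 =-4034825/344817 = -11.70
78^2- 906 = 5178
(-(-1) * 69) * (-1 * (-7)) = 483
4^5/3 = 1024/3 = 341.33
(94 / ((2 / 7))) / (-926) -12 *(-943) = 10478287/926 = 11315.64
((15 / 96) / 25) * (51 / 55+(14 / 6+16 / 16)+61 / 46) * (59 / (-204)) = -0.01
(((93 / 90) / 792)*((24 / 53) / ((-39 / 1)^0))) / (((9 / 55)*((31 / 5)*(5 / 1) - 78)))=-31/403542 = 0.00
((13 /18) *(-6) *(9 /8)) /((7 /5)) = -195/56 = -3.48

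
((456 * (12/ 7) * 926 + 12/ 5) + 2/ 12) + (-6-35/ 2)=723846.50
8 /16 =1/2 = 0.50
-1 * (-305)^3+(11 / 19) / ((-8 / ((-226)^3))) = 554951742/19 = 29207986.42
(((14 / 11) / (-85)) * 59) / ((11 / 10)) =-1652/2057 = -0.80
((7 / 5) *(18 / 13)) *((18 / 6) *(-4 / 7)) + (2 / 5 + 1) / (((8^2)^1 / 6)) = -6639/2080 = -3.19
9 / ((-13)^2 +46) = 9/215 = 0.04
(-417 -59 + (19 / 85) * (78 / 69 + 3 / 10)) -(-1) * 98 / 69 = -27815347/58650 = -474.26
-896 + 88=-808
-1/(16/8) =-1/2 = -0.50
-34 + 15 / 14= -461/14 = -32.93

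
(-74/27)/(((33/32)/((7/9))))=-16576/8019 = -2.07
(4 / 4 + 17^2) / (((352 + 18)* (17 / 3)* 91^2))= 87/5208749 = 0.00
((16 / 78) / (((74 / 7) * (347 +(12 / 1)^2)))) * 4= 112/708513 = 0.00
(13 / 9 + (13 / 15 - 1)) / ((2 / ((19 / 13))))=1121/1170 = 0.96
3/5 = 0.60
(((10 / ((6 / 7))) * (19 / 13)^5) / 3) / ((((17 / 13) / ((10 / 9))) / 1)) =866634650/39328497 = 22.04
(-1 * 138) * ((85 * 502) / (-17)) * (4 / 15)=92368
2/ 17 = 0.12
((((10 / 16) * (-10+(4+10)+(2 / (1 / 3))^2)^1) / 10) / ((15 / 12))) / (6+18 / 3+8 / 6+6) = 3/29 = 0.10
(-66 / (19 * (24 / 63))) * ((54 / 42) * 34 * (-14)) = 106029/19 = 5580.47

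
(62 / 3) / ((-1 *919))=-62/2757 = -0.02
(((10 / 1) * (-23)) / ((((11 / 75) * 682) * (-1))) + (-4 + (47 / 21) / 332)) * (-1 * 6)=44298091/4358662 = 10.16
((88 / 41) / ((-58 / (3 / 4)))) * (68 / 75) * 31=-23188/29725 = -0.78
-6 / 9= -2/3 = -0.67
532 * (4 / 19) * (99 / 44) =252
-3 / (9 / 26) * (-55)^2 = -26216.67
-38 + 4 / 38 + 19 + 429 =7792/19 = 410.11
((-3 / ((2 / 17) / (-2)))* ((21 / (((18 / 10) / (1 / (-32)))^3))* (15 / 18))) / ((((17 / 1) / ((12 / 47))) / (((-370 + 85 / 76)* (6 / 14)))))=1946875/175570944 = 0.01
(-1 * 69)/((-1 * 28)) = 69/28 = 2.46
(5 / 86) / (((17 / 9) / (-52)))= -1170/731 = -1.60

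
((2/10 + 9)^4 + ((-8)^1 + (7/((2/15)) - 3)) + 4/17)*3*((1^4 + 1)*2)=918722274/10625 = 86467.98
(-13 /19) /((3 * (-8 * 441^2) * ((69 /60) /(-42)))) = -65/12141171 = 0.00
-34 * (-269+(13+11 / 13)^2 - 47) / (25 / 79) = 56416744/4225 = 13353.08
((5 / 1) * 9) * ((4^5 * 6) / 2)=138240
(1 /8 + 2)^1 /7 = 0.30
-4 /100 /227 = -1/5675 = 0.00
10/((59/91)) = 910/59 = 15.42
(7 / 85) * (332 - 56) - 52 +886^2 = 66722172/85 = 784966.73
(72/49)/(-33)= -24/539 = -0.04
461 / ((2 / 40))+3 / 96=295041/32 = 9220.03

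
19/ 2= 9.50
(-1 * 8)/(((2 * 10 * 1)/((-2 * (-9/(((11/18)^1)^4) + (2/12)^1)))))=-11308126/219615 = -51.49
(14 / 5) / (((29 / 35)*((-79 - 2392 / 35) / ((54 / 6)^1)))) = -3430/16617 = -0.21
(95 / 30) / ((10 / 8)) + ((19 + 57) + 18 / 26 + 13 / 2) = 85.73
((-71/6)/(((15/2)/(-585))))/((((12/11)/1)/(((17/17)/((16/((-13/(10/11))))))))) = -1451879/1920 = -756.19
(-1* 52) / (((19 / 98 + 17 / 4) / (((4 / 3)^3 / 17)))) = -50176/30753 = -1.63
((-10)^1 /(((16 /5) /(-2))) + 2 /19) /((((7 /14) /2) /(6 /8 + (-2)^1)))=-31.78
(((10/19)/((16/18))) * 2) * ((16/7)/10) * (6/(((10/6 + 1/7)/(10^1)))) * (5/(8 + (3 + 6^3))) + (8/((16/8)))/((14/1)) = 277294/573629 = 0.48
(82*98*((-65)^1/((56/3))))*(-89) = 4980885/2 = 2490442.50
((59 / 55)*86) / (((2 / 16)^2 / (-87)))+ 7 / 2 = -56503679/110 = -513669.81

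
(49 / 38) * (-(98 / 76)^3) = -5764801/2085136 = -2.76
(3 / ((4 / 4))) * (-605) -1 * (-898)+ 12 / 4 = -914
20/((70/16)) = 32/7 = 4.57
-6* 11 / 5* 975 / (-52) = 495/2 = 247.50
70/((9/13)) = 910/9 = 101.11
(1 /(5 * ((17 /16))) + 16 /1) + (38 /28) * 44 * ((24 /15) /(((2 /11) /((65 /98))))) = 10633548/29155 = 364.72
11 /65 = 0.17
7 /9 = 0.78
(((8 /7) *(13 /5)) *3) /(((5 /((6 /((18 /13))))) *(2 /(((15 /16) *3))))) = 1521/140 = 10.86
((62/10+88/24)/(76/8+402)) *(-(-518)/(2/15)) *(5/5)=76664/823 = 93.15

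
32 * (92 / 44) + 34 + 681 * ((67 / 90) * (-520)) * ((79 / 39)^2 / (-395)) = 54814534/19305 = 2839.40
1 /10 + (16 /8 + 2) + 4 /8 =23/5 = 4.60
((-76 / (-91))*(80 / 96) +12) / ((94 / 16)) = 27728/12831 = 2.16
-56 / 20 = -14/5 = -2.80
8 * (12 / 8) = 12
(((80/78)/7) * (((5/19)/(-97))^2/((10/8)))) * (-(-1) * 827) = 661600/927285177 = 0.00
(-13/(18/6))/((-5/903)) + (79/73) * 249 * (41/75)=1697082/1825 = 929.91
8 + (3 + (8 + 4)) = 23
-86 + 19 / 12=-1013/12 = -84.42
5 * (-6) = -30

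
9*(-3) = -27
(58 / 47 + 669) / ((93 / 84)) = 882028/1457 = 605.37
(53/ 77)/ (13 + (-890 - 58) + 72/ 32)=-212/287287 = 0.00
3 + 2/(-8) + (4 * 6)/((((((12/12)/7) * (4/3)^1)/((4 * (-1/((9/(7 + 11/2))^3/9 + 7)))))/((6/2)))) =-93289747/440092 = -211.98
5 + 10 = 15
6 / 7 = 0.86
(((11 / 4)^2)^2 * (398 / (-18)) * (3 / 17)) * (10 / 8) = -14567795/52224 = -278.95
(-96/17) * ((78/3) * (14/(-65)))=2688/85 = 31.62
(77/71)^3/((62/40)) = 9130660/11095241 = 0.82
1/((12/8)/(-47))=-94/3 = -31.33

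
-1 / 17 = -0.06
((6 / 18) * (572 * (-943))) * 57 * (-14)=143479336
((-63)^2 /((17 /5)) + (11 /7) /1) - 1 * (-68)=147194/119 = 1236.92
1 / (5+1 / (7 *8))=56/281 = 0.20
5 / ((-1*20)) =-1/4 = -0.25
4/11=0.36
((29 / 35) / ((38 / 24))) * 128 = 44544/665 = 66.98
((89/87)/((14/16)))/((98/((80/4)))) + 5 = 156325/29841 = 5.24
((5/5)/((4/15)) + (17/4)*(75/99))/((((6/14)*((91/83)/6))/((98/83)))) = 45080/429 = 105.08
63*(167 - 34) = 8379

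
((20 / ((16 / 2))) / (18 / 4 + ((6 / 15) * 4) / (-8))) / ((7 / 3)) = 75/301 = 0.25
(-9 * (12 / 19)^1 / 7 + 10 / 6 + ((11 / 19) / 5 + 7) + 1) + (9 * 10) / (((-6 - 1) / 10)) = -238604/1995 = -119.60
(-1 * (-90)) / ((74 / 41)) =1845/37 = 49.86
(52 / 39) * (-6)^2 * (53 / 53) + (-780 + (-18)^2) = -408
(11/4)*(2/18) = 0.31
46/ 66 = 23/33 = 0.70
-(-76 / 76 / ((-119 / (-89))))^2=-7921/14161 = -0.56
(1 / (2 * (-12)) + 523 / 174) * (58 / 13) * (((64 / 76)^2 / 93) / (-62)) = -66016/40589757 = 0.00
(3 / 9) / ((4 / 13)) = 13/12 = 1.08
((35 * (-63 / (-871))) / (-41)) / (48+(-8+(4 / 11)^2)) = -266805/173412616 = 0.00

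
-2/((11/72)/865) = -124560/11 = -11323.64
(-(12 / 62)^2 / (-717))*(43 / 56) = 129/3215506 = 0.00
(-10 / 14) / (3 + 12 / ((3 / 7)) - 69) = 5/266 = 0.02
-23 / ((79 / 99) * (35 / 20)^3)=-145728/27097 = -5.38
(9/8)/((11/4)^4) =288/14641 = 0.02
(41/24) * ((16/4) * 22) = 451/3 = 150.33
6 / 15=2/5 = 0.40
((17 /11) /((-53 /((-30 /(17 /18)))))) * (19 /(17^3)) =10260/2864279 = 0.00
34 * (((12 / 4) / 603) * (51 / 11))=578/737 = 0.78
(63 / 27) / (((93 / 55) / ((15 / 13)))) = 1925/1209 = 1.59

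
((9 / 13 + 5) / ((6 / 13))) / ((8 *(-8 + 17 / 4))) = -37/90 = -0.41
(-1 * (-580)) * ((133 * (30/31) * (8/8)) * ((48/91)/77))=15868800/31031 = 511.39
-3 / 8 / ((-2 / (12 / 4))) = 9/16 = 0.56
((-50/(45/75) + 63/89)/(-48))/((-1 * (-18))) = 0.10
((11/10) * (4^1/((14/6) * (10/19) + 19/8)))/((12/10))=1672/1643 = 1.02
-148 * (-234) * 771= 26701272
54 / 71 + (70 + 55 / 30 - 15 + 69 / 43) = 1084399/18318 = 59.20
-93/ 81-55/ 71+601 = 1148431/1917 = 599.08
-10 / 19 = -0.53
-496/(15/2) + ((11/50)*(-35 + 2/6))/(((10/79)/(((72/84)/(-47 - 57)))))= -344593/5250 = -65.64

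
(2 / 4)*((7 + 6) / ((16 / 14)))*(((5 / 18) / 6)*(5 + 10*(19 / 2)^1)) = 11375/432 = 26.33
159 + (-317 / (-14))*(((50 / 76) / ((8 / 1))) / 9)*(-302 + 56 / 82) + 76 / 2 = 35245993/261744 = 134.66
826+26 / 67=55368/67 = 826.39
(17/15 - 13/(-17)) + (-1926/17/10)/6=1/102 = 0.01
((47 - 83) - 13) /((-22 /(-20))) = -44.55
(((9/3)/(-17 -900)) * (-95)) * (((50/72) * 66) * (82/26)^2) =43916125/309946 = 141.69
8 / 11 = 0.73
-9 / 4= -2.25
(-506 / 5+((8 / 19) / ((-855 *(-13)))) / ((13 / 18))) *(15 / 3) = -30870538/61009 = -506.00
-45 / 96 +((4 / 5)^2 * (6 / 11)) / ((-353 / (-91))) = -1176573/3106400 = -0.38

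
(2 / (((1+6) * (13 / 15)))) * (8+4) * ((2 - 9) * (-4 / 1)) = 1440/13 = 110.77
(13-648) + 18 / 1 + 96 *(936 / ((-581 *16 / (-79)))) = 85187/581 = 146.62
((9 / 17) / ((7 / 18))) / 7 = 162/833 = 0.19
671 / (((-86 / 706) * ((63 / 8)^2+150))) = -25.98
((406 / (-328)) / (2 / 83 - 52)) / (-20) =-16849/14149920 = 0.00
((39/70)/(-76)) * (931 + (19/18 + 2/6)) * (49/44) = -1527253/200640 = -7.61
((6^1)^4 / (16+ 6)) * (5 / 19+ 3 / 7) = 59616/1463 = 40.75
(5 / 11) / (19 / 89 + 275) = 445/269434 = 0.00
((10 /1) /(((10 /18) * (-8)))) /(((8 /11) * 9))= -11/32 = -0.34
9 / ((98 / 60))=270/49 = 5.51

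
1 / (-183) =-1/183 = -0.01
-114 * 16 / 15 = -608/5 = -121.60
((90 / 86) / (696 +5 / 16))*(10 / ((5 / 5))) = 7200/479063 = 0.02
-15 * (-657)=9855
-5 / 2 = -2.50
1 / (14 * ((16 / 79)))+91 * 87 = 1773487/224 = 7917.35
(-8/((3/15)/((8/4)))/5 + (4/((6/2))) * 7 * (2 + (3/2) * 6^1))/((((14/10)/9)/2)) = 7800/7 = 1114.29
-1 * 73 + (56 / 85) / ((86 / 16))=-266367/3655 = -72.88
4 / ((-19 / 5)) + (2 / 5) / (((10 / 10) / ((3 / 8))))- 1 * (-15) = 5357/380 = 14.10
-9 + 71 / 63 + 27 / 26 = -11195/1638 = -6.83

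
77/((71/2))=154/71 = 2.17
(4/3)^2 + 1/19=313/171 = 1.83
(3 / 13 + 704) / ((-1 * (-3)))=9155/39 = 234.74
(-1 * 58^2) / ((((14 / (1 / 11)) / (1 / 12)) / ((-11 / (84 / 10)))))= 4205/1764 = 2.38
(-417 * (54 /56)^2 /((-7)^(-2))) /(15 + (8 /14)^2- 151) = 140.04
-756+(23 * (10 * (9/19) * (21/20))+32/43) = -1047167/1634 = -640.86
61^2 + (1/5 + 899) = 23101/5 = 4620.20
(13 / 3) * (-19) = -247/3 = -82.33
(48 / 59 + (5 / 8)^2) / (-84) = -4547/317184 = -0.01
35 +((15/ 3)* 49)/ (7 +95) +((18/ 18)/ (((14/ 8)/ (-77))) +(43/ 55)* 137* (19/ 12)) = 1828763/11220 = 162.99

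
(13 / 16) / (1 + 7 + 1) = 13/144 = 0.09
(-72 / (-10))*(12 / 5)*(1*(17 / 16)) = 459/25 = 18.36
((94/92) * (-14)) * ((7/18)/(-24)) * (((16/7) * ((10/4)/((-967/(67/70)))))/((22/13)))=-40937/52844616 = 0.00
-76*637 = -48412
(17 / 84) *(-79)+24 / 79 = -104081/6636 = -15.68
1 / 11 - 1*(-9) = 100/11 = 9.09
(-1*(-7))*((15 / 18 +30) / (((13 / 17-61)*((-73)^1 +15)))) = 0.06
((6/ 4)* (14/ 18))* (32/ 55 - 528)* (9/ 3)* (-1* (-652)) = -66196256/55 = -1203568.29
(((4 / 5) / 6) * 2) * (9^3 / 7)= 972/35 = 27.77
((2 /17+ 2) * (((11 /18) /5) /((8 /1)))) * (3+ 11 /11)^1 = 11/85 = 0.13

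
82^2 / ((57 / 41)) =275684/57 = 4836.56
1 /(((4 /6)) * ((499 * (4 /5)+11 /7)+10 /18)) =945/252836 = 0.00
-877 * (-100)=87700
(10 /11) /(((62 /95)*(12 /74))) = 17575/2046 = 8.59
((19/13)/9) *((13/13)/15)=19/1755 = 0.01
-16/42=-8/21 = -0.38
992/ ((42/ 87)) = 14384/7 = 2054.86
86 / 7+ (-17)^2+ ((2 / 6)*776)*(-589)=-3193121/21 = -152053.38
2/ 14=0.14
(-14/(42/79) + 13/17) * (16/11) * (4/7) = -83456/3927 = -21.25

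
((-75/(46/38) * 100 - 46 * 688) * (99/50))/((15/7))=-100531662/2875 = -34967.53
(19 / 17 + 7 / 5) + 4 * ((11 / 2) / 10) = 401/85 = 4.72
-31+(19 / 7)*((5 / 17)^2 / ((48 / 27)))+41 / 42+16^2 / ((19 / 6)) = 50.95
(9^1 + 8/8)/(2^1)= 5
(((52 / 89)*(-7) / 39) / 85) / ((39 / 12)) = -112/295035 = 0.00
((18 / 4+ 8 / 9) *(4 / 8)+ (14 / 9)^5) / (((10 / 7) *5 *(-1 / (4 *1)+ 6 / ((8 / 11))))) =19513991/94478400 = 0.21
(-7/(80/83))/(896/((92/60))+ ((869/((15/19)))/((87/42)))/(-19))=-166083/12723616 = -0.01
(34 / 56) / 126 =17/3528 = 0.00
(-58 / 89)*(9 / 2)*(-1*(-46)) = -12006/89 = -134.90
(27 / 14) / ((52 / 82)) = 1107/364 = 3.04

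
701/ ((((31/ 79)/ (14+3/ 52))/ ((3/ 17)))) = 7143891/1612 = 4431.69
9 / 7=1.29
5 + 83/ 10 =133/10 = 13.30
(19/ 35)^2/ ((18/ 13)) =0.21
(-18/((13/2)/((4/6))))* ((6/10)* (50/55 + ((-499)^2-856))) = -39306312/143 = -274869.31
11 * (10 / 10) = 11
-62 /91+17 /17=29/91 = 0.32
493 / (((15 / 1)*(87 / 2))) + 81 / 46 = 5209/2070 = 2.52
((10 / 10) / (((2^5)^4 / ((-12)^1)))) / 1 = -3/262144 = 0.00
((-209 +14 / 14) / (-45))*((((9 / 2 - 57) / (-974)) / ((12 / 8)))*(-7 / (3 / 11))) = -56056/13149 = -4.26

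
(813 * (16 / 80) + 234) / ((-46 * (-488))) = 1983/112240 = 0.02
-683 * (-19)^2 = -246563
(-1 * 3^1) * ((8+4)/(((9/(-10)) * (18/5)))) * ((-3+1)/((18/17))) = -1700/81 = -20.99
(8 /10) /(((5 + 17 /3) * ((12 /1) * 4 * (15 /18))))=3/1600 = 0.00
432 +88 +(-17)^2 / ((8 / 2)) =2369/4 = 592.25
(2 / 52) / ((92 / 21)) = 21/2392 = 0.01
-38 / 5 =-7.60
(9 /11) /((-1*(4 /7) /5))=-315/44 = -7.16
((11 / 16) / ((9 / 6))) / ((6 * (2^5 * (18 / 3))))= 11/27648 = 0.00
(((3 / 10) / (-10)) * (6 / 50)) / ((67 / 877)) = -0.05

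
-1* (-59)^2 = -3481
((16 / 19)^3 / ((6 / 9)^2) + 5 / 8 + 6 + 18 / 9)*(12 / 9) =182333/13718 = 13.29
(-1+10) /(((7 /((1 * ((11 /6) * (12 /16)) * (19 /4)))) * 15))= 627/1120 = 0.56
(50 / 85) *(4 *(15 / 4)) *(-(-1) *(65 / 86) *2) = 13.34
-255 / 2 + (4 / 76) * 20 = -4805/38 = -126.45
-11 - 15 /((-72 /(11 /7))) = -1793/168 = -10.67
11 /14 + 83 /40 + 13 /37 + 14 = 178317/10360 = 17.21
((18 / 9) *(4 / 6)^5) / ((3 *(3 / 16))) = 1024/2187 = 0.47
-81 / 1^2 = -81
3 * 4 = 12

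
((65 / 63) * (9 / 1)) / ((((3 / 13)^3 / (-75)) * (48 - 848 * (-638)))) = -3570125/34087536 = -0.10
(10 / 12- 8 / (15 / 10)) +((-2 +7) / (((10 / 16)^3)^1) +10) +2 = 1399/50 = 27.98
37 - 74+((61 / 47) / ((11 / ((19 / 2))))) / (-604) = -23108991/624536 = -37.00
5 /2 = 2.50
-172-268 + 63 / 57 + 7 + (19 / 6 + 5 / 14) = -170920/399 = -428.37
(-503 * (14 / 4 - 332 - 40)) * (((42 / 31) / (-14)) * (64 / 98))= -17794128/1519 = -11714.37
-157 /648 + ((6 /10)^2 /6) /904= -886807/3661200 = -0.24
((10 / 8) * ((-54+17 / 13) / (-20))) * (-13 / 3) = -685/48 = -14.27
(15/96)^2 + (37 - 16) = 21529/1024 = 21.02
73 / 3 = 24.33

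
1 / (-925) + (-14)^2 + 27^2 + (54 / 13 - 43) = 10655987/12025 = 886.15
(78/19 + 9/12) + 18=1737/76 = 22.86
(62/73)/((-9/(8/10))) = -248/3285 = -0.08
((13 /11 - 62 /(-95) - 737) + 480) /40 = -6.38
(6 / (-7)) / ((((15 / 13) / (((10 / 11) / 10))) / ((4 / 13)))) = -8/385 = -0.02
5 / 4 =1.25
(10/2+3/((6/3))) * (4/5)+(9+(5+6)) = 25.20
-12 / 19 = -0.63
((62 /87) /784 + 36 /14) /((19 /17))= 1491359/647976 = 2.30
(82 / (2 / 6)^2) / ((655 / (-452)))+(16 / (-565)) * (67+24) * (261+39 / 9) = -52981624/44409 = -1193.04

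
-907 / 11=-82.45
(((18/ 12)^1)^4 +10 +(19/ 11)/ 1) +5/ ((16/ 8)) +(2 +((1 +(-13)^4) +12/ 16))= 5030791/176 = 28584.04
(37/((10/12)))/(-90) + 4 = 263/75 = 3.51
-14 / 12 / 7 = -0.17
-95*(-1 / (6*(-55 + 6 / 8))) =-190/651 = -0.29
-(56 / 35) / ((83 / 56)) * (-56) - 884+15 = -808.55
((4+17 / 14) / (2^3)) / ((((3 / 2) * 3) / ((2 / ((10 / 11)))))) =803/2520 = 0.32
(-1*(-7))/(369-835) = -7/466 = -0.02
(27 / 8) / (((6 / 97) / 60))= 13095/4 = 3273.75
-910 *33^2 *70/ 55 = -1261260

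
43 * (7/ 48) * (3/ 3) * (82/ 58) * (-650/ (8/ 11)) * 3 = -44119075/1856 = -23771.05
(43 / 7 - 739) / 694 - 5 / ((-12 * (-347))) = -30815/29148 = -1.06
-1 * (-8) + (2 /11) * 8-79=-765/11 = -69.55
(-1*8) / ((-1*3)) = 8/3 = 2.67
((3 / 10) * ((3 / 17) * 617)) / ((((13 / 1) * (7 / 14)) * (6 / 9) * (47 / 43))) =716337/103870 = 6.90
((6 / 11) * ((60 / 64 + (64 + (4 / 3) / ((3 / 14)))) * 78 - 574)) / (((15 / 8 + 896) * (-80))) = -23887/632104 = -0.04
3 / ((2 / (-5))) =-15/2 = -7.50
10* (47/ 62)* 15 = 3525/31 = 113.71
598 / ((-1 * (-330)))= 299/165 = 1.81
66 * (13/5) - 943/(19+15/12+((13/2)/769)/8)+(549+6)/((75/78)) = 874875376/1245845 = 702.23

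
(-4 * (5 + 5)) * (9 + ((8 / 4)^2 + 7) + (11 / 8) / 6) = -4855/6 = -809.17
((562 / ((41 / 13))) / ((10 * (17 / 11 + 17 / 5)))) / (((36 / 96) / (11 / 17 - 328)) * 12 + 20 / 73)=13.85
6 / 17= 0.35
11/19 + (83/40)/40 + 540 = 540.63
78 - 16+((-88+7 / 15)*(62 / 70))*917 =-5327443/75 = -71032.57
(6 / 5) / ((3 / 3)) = 6/5 = 1.20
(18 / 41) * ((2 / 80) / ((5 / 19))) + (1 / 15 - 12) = -146267/12300 = -11.89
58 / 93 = 0.62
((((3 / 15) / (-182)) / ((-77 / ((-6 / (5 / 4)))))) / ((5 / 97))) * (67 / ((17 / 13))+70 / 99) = -33918572/491365875 = -0.07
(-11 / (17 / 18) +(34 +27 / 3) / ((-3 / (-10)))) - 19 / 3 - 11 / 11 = 2114/17 = 124.35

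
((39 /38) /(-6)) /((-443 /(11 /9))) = 143/303012 = 0.00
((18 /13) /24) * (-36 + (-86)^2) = 5520/13 = 424.62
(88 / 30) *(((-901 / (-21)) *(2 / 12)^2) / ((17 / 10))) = 1166/567 = 2.06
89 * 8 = 712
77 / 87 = 0.89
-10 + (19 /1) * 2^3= 142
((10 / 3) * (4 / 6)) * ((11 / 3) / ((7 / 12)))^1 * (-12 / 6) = -1760/63 = -27.94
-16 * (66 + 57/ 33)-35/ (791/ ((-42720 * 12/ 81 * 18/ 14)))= -6295920/8701 = -723.59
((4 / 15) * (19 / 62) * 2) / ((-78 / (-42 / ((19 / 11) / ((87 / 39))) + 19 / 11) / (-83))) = -4737142/518661 = -9.13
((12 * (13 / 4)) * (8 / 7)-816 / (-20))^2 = 7288.28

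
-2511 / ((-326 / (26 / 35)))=32643/5705 = 5.72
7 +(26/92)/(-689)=17065/2438 = 7.00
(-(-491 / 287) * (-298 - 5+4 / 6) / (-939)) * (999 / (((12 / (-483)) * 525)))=-378981787/8983100 = -42.19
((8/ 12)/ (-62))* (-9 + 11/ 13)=106/1209 = 0.09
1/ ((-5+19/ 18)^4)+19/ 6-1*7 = -583838807/152470086 = -3.83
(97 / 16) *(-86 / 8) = -4171/64 = -65.17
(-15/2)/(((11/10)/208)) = -15600/11 = -1418.18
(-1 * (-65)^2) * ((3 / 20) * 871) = -2207985/4 = -551996.25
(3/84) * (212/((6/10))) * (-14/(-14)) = 12.62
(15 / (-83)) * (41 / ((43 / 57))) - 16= -92159/3569 = -25.82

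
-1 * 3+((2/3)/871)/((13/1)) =-101905/33969 = -3.00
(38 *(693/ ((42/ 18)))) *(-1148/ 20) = -3239082/5 = -647816.40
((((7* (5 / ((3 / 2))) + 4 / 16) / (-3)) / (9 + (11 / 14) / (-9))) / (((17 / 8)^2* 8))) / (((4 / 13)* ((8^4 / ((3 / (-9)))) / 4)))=25753/997008384 = 0.00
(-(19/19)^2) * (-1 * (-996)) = -996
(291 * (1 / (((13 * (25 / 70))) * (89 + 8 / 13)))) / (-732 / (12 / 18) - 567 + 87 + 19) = -4074/9081175 = 0.00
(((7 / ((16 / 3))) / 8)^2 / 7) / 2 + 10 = 10.00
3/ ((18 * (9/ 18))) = 1/3 = 0.33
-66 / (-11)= 6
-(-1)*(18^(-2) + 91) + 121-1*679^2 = -460829.00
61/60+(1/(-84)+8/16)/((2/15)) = 3929/840 = 4.68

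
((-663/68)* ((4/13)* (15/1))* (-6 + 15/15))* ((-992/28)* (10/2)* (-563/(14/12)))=942462000/49 = 19233918.37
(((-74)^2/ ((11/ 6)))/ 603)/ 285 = 10952/630135 = 0.02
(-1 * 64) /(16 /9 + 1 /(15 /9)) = -2880/107 = -26.92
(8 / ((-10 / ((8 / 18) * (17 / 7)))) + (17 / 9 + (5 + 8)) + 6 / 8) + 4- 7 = 14837/1260 = 11.78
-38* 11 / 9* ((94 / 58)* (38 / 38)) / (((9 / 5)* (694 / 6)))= -98230/271701 = -0.36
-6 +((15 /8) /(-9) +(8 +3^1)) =115/24 = 4.79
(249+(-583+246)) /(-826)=44/413 = 0.11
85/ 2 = 42.50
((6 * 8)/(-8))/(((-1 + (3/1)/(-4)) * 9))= 8/21 = 0.38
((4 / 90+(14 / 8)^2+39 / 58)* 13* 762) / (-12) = -130285363/41760 = -3119.86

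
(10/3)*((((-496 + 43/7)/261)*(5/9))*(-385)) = 349250/261 = 1338.12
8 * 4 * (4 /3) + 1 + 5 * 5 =206/3 = 68.67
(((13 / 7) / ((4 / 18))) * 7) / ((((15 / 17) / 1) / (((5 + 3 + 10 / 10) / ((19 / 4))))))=125.62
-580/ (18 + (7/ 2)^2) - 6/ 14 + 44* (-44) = -1656395/847 = -1955.60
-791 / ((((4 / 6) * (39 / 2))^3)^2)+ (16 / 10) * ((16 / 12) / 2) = 77217079/72402135 = 1.07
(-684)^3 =-320013504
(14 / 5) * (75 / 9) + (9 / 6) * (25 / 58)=8345/348 = 23.98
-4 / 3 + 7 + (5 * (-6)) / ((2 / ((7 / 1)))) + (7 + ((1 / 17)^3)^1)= -1360898/14739 = -92.33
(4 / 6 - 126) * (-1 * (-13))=-4888/3 = -1629.33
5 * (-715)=-3575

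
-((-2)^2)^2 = -16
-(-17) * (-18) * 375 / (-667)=114750/667 = 172.04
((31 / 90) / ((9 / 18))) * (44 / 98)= 682/2205 = 0.31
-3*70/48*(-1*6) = 105/4 = 26.25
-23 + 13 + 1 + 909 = 900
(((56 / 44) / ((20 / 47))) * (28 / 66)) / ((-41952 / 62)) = -71393/38071440 = 0.00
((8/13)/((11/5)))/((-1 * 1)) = -40/143 = -0.28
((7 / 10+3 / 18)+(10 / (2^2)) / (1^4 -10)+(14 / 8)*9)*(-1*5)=-2941/36 = -81.69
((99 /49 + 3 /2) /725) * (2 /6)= 23/14210 = 0.00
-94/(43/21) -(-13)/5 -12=-11891/215 = -55.31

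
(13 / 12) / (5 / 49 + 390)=637/229380 = 0.00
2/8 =1/4 = 0.25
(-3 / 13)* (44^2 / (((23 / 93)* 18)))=-30008/299 = -100.36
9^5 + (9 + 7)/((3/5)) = 177227/3 = 59075.67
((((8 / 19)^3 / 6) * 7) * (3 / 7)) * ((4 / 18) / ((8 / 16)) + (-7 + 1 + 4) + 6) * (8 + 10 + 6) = 81920/20577 = 3.98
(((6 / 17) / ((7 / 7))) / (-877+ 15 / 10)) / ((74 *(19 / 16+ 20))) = -32/124455827 = 0.00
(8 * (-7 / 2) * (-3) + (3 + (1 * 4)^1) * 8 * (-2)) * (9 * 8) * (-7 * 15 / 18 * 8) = 94080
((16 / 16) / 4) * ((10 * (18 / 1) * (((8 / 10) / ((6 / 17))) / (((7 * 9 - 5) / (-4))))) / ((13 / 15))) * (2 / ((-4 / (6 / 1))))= 9180/377 = 24.35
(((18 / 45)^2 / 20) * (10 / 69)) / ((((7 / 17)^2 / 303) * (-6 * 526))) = -29189/44460150 = 0.00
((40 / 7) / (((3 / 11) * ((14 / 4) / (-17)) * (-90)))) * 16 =23936/1323 = 18.09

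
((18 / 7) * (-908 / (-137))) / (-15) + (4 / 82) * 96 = 697272/196595 = 3.55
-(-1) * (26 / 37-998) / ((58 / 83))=-1531350/1073 = -1427.17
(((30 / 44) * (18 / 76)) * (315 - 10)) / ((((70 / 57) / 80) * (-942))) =-41175/12089 = -3.41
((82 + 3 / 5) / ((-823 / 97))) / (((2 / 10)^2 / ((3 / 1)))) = -600915/823 = -730.15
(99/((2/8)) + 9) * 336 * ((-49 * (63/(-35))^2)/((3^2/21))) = -252047376/5 = -50409475.20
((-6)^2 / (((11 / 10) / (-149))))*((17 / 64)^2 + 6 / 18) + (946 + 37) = -5556049/5632 = -986.51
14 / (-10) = -7/5 = -1.40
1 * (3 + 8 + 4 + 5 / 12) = 185/12 = 15.42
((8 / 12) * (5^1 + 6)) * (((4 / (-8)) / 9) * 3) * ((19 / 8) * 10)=-1045/36 = -29.03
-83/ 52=-1.60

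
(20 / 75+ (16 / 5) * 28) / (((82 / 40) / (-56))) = -301952/123 = -2454.89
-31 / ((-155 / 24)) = 24/5 = 4.80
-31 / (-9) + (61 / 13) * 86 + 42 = 448.98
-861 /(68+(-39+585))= -861/614 = -1.40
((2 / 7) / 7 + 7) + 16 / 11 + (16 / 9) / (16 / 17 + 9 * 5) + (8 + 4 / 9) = 1949251/114807 = 16.98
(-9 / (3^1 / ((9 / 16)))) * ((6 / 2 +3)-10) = 27/4 = 6.75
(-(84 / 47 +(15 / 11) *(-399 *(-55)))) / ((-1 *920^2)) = 1406559/39780800 = 0.04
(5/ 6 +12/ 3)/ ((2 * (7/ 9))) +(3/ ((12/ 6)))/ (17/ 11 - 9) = 834/287 = 2.91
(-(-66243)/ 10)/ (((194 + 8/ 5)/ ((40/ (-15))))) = -44162/489 = -90.31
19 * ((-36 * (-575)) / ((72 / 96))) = 524400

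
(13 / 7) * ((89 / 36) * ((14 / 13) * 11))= 979/18 = 54.39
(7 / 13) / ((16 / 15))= 105/208 = 0.50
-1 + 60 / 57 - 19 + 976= 18184/19 = 957.05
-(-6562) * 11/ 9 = 72182/9 = 8020.22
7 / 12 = 0.58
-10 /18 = -5/9 = -0.56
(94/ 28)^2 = 2209/196 = 11.27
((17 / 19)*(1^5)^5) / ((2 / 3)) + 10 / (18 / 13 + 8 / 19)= 58303/8474 = 6.88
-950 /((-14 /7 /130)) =61750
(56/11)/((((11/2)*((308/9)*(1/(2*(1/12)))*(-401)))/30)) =-180/533731 = 0.00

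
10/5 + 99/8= 115/8 = 14.38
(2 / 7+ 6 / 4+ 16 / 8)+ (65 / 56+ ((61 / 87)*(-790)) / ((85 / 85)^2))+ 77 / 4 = -2580755/4872 = -529.71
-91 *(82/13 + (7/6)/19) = -66073/114 = -579.59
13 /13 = 1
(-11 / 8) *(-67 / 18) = 737/144 = 5.12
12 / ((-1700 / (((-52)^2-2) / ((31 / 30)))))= -48636/2635 = -18.46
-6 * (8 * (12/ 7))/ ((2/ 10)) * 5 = -14400/7 = -2057.14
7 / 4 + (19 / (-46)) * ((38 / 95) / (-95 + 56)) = 1.75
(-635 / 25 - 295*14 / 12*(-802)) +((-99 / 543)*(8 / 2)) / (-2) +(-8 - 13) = 275975.63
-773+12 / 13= -772.08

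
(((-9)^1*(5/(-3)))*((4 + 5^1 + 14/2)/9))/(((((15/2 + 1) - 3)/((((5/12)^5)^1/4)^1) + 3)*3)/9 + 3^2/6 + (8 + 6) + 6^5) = 500000/157057983 = 0.00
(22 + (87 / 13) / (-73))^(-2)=900601/432265681 = 0.00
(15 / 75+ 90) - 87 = 16/5 = 3.20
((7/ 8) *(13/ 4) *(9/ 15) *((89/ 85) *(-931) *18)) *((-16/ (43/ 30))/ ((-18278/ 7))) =-17308809/135235 = -127.99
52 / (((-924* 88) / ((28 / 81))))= -13/58806 = 0.00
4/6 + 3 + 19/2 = 79/6 = 13.17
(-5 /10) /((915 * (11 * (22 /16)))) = -4/110715 = 0.00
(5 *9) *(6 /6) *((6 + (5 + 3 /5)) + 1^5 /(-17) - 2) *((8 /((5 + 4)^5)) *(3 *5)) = 32440/37179 = 0.87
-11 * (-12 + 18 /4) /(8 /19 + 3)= 627/26 = 24.12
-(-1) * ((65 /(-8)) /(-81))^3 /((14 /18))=274625/211631616 = 0.00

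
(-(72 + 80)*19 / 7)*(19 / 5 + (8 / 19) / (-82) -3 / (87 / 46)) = -37920808/41615 = -911.23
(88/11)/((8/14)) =14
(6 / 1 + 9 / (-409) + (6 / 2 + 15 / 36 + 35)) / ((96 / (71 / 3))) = 15470119/1413504 = 10.94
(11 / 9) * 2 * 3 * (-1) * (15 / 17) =-6.47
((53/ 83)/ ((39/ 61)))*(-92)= -91.89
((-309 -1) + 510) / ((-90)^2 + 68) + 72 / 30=12377/5105 = 2.42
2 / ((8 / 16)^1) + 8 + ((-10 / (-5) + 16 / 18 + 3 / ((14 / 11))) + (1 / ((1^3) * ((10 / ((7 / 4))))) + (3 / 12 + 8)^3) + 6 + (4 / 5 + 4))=11889091/20160 = 589.74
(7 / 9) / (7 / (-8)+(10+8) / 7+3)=392/2367 = 0.17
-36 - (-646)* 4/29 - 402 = -10118/29 = -348.90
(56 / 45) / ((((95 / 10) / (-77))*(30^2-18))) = -88/7695 = -0.01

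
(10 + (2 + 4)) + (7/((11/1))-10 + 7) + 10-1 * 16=84/11 = 7.64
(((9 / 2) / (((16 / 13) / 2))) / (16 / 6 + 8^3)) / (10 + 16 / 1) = 27/49408 = 0.00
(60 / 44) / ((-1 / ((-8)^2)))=-960/11 = -87.27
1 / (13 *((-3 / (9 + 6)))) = -5/13 = -0.38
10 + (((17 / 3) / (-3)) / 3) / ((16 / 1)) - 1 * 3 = 3007/432 = 6.96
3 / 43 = 0.07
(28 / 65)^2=784/4225 = 0.19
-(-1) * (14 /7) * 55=110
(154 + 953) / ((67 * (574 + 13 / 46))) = 50922/1769939 = 0.03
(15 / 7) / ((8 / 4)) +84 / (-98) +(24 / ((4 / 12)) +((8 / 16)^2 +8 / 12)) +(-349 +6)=-269.87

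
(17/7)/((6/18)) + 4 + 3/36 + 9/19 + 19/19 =20497/1596 = 12.84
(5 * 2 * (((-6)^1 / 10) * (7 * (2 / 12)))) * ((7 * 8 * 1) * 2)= -784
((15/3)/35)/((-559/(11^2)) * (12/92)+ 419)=2783/8150800 = 0.00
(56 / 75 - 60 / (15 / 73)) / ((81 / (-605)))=2643124/1215 = 2175.41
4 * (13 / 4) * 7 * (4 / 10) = 182/5 = 36.40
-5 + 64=59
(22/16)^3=1331/512 = 2.60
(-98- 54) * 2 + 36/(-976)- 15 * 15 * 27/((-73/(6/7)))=-29014735/124684 = -232.71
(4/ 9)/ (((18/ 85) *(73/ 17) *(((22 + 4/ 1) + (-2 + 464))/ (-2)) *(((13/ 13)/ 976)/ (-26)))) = 300560/5913 = 50.83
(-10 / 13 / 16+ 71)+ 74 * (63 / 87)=375607/3016 = 124.54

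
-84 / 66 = -14/11 = -1.27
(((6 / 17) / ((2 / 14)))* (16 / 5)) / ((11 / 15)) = 2016/187 = 10.78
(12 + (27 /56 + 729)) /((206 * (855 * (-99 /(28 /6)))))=-13841/69747480 = 0.00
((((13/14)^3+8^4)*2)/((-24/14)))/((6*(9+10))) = -1249069/29792 = -41.93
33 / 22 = 3/2 = 1.50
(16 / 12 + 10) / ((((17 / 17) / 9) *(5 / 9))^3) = 6022998/125 = 48183.98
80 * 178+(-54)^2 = 17156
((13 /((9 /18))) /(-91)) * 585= -1170/7 = -167.14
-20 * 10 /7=-200/7 = -28.57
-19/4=-4.75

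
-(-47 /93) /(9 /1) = 47/837 = 0.06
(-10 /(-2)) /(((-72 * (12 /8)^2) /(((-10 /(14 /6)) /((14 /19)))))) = 475/2646 = 0.18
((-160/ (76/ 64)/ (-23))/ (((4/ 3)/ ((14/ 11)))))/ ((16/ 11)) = 1680/437 = 3.84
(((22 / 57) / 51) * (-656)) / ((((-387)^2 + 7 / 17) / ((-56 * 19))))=0.04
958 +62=1020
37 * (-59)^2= 128797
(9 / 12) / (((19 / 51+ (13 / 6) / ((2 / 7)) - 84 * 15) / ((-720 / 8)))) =4590/85139 = 0.05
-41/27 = -1.52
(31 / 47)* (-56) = -1736/47 = -36.94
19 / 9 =2.11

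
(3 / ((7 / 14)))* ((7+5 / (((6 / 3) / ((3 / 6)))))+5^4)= 3799.50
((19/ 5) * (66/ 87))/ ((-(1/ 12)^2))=-60192/145 = -415.12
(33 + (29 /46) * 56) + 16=1939/23 = 84.30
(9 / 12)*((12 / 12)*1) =0.75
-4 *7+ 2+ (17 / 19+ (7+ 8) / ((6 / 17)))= 661/38 = 17.39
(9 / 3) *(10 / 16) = 15/8 = 1.88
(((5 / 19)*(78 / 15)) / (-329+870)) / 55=26/565345 = 0.00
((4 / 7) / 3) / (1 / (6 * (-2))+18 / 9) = 16/161 = 0.10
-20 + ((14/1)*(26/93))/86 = -79798/3999 = -19.95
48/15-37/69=919/345 = 2.66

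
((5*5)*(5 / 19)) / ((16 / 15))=1875/304 = 6.17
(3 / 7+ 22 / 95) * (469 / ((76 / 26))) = 382369/3610 = 105.92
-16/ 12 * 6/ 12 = -2/3 = -0.67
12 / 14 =6/7 = 0.86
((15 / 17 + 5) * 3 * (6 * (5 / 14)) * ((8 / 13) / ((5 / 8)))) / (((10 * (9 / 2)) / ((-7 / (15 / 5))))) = -1280/663 = -1.93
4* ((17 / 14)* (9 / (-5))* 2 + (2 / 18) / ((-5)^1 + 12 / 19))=-459824/26145 = -17.59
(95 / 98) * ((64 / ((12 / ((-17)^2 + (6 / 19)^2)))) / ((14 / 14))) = 4174600/2793 = 1494.67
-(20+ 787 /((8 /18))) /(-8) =7163/32 = 223.84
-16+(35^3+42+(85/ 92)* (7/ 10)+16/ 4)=7894639/184 = 42905.65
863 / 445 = 1.94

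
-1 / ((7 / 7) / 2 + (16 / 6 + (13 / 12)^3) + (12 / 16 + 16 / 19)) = -32832/197983 = -0.17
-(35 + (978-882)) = -131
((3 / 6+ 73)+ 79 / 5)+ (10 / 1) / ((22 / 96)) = 132.94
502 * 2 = 1004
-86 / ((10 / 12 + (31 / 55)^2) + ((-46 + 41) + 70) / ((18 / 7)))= -1170675/359762 = -3.25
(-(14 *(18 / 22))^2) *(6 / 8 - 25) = 384993/121 = 3181.76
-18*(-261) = 4698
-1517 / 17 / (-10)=1517/170 = 8.92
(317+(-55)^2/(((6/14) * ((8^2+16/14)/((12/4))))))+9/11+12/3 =3244715/5016 = 646.87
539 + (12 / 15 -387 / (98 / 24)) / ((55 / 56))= 853383/1925 = 443.32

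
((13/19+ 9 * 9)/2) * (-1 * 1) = -776/19 = -40.84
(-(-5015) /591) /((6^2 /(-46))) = -115345/10638 = -10.84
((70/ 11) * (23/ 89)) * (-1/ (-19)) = 1610/18601 = 0.09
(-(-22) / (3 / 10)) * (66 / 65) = 968/13 = 74.46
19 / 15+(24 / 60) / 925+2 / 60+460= 4267029/9250 = 461.30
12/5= 2.40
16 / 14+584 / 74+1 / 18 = 42379/4662 = 9.09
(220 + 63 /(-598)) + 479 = 417939/598 = 698.89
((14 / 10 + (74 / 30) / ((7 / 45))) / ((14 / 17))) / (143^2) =5134/5010005 = 0.00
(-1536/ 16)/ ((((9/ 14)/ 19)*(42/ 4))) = -2432/9 = -270.22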